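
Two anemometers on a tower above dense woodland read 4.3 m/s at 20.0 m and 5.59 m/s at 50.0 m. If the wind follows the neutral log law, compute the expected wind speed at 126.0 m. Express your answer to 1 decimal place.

6.9 m/s

Log law: V ∝ ln(z/z₀). From the pair, with r = V₁/V₂ = 0.76923,
ln z₀ = (ln z₁ − r·ln z₂)/(1 − r) = (2.9957 − 0.76923×3.9120)/0.23077 = -0.0586 → z₀ = 0.9431 m
V₃ = V₁ · ln(z₃/z₀)/ln(z₁/z₀) = 4.3 × 4.8949/3.0543 = 6.8912 m/s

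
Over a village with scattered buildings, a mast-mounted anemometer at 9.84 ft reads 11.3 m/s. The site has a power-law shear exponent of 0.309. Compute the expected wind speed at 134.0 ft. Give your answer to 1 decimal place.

25.3 m/s

Power-law profile: V₂ = V₁ · (z₂/z₁)^α
V₂ = 11.3 × (134.0/9.84)^0.309 = 11.3 × (13.6179)^0.309
    = 11.3 × 2.2410 = 25.3232 m/s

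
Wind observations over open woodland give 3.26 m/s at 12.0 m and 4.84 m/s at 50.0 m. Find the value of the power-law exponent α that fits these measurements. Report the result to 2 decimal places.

Power law: V₂/V₁ = (z₂/z₁)^α ⇒ α = ln(V₂/V₁) / ln(z₂/z₁)
α = ln(4.84/3.26) / ln(50.0/12.0) = ln(1.4847) / ln(4.1667)
  = 0.39519 / 1.42712 = 0.27691

α ≈ 0.28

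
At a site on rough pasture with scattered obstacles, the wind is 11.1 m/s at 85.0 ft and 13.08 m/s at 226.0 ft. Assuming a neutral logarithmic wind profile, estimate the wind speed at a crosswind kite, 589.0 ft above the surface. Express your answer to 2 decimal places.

15.02 m/s

Log law: V ∝ ln(z/z₀). From the pair, with r = V₁/V₂ = 0.84862,
ln z₀ = (ln z₁ − r·ln z₂)/(1 − r) = (4.4427 − 0.84862×5.4205)/0.15138 = -1.0394 → z₀ = 0.3537 ft
V₃ = V₁ · ln(z₃/z₀)/ln(z₁/z₀) = 11.1 × 7.4179/5.4821 = 15.0195 m/s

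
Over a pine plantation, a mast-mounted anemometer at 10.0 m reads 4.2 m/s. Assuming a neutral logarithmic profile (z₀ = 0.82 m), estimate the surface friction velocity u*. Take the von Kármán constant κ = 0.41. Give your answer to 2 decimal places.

u* ≈ 0.69 m/s

Log law: V(z) = (u*/κ) · ln(z/z₀) ⇒ u* = κ · V / ln(z/z₀)
u* = 0.41 × 4.2 / ln(10.0/0.82) = 0.41 × 4.2 / 2.5010
   = 1.7220 / 2.5010 = 0.6885 m/s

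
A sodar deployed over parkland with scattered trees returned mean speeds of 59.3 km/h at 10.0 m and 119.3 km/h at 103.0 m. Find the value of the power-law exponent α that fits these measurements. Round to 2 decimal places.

Power law: V₂/V₁ = (z₂/z₁)^α ⇒ α = ln(V₂/V₁) / ln(z₂/z₁)
α = ln(119.3/59.3) / ln(103.0/10.0) = ln(2.0118) / ln(10.3000)
  = 0.69903 / 2.33214 = 0.29974

α ≈ 0.30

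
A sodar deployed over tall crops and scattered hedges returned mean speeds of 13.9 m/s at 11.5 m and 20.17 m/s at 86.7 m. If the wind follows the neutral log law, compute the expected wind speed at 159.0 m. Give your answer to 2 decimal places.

Log law: V ∝ ln(z/z₀). From the pair, with r = V₁/V₂ = 0.68914,
ln z₀ = (ln z₁ − r·ln z₂)/(1 − r) = (2.4423 − 0.68914×4.4625)/0.31086 = -2.0360 → z₀ = 0.1305 m
V₃ = V₁ · ln(z₃/z₀)/ln(z₁/z₀) = 13.9 × 7.1049/4.4784 = 22.0523 m/s

22.05 m/s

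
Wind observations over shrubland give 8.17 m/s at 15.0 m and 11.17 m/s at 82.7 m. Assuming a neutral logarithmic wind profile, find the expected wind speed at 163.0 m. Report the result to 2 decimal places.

Log law: V ∝ ln(z/z₀). From the pair, with r = V₁/V₂ = 0.73142,
ln z₀ = (ln z₁ − r·ln z₂)/(1 − r) = (2.7081 − 0.73142×4.4152)/0.26858 = -1.9411 → z₀ = 0.1435 m
V₃ = V₁ · ln(z₃/z₀)/ln(z₁/z₀) = 8.17 × 7.0349/4.6492 = 12.3624 m/s

12.36 m/s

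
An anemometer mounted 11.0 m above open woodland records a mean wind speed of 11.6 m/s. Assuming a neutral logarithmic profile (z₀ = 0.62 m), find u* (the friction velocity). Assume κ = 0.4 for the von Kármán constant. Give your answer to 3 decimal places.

Log law: V(z) = (u*/κ) · ln(z/z₀) ⇒ u* = κ · V / ln(z/z₀)
u* = 0.4 × 11.6 / ln(11.0/0.62) = 0.4 × 11.6 / 2.8759
   = 4.6400 / 2.8759 = 1.6134 m/s

u* ≈ 1.613 m/s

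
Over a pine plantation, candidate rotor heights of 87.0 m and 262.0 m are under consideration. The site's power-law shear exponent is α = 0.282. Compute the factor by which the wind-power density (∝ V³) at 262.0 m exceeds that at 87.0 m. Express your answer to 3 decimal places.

2.541

Speed ratio: V_B/V_A = (z_B/z_A)^α = (262.0/87.0)^0.282 = (3.0115)^0.282 = 1.36464
Power-density ratio: P_B/P_A = (V_B/V_A)³ = (1.36464)³ = 2.54126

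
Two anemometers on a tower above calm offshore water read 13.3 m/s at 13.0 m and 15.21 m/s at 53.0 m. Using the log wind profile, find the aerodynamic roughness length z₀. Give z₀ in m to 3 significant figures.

Log law: V(z) ∝ ln(z/z₀). With r = V₁/V₂ = 13.3/15.21 = 0.87442,
r · ln(z₂/z₀) = ln(z₁/z₀) ⇒ ln z₀ = (ln z₁ − r·ln z₂)/(1 − r)
ln z₀ = (2.56495 − 0.87442×3.97029) / 0.12558 = -7.2209
z₀ = exp(-7.2209) = 0.0007311 m

z₀ ≈ 0.000731 m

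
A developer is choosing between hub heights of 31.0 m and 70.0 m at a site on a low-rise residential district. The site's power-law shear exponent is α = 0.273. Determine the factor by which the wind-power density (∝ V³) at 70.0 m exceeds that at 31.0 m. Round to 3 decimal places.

1.949

Speed ratio: V_B/V_A = (z_B/z_A)^α = (70.0/31.0)^0.273 = (2.2581)^0.273 = 1.24902
Power-density ratio: P_B/P_A = (V_B/V_A)³ = (1.24902)³ = 1.94854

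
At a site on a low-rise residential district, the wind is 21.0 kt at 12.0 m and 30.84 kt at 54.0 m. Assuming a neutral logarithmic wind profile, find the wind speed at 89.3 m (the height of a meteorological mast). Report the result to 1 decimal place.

Log law: V ∝ ln(z/z₀). From the pair, with r = V₁/V₂ = 0.68093,
ln z₀ = (ln z₁ − r·ln z₂)/(1 − r) = (2.4849 − 0.68093×3.9890)/0.31907 = -0.7250 → z₀ = 0.4843 m
V₃ = V₁ · ln(z₃/z₀)/ln(z₁/z₀) = 21.0 × 5.2170/3.2099 = 34.1308 kt

34.1 kt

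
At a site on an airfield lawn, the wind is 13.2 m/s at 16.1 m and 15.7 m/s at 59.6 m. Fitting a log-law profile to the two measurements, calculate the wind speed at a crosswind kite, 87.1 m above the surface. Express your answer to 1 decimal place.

16.4 m/s

Log law: V ∝ ln(z/z₀). From the pair, with r = V₁/V₂ = 0.84076,
ln z₀ = (ln z₁ − r·ln z₂)/(1 − r) = (2.7788 − 0.84076×4.0877)/0.15924 = -4.1318 → z₀ = 0.01605 m
V₃ = V₁ · ln(z₃/z₀)/ln(z₁/z₀) = 13.2 × 8.5989/6.9107 = 16.4247 m/s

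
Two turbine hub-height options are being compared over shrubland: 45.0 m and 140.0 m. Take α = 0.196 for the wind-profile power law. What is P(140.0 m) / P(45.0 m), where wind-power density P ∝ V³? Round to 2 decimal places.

Speed ratio: V_B/V_A = (z_B/z_A)^α = (140.0/45.0)^0.196 = (3.1111)^0.196 = 1.24914
Power-density ratio: P_B/P_A = (V_B/V_A)³ = (1.24914)³ = 1.94910

1.95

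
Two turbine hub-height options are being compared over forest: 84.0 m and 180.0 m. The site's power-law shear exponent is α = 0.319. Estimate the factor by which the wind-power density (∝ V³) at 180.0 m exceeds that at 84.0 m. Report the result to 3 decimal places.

2.074

Speed ratio: V_B/V_A = (z_B/z_A)^α = (180.0/84.0)^0.319 = (2.1429)^0.319 = 1.27523
Power-density ratio: P_B/P_A = (V_B/V_A)³ = (1.27523)³ = 2.07377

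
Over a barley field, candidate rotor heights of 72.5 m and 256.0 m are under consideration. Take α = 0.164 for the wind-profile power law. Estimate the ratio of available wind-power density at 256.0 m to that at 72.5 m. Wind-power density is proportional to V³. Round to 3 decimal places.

Speed ratio: V_B/V_A = (z_B/z_A)^α = (256.0/72.5)^0.164 = (3.5310)^0.164 = 1.22986
Power-density ratio: P_B/P_A = (V_B/V_A)³ = (1.22986)³ = 1.86023

1.860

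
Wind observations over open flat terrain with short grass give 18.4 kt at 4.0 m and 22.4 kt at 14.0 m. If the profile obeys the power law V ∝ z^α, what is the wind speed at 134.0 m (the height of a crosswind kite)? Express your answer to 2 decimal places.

First find α: α = ln(V₂/V₁)/ln(z₂/z₁) = ln(22.4/18.4)/ln(14.0/4.0) = 0.19671/1.25276 = 0.1570
Extrapolate from 14.0 m to 134.0 m: V₃ = 22.4 × (134.0/14.0)^0.1570 = 22.4 × 1.4257 = 31.9361 kt

31.94 kt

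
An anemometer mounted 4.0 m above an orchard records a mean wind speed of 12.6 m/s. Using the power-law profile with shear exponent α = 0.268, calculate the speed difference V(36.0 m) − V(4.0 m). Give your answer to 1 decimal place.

10.1 m/s

Power law: V₂ = V₁ · (z₂/z₁)^α = 12.6 × (9.0000)^0.268 = 22.7043 m/s
ΔV = 22.7043 − 12.6 = 10.1043 m/s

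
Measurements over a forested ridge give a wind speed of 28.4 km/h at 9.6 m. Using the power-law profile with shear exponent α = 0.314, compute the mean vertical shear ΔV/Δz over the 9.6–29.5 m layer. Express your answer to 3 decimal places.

0.603 km/h/m

Power law: V₂ = V₁ · (z₂/z₁)^α = 28.4 × (3.0729)^0.314 = 40.4026 km/h
ΔV/Δz = (40.4026 − 28.4)/(29.5 − 9.6) = 12.0026/19.9000 = 0.60315 km/h/m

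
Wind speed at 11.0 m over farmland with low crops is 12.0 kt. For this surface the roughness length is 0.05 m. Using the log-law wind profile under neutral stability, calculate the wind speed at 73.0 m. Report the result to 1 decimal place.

Log law: V(z) ∝ ln(z/z₀), so V₂/V₁ = ln(z₂/z₀) / ln(z₁/z₀).
ln(73.0/0.05) = 7.2862, ln(11.0/0.05) = 5.3936
V₂ = 12.0 × 7.2862/5.3936 = 12.0 × 1.3509 = 16.2107 kt

16.2 kt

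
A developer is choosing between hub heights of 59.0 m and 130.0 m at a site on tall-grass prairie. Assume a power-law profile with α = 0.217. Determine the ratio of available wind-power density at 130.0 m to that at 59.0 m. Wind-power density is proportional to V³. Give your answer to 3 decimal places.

Speed ratio: V_B/V_A = (z_B/z_A)^α = (130.0/59.0)^0.217 = (2.2034)^0.217 = 1.18700
Power-density ratio: P_B/P_A = (V_B/V_A)³ = (1.18700)³ = 1.67245

1.672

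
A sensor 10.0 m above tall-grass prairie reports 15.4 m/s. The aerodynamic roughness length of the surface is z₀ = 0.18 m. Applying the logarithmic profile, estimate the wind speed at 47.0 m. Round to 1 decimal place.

Log law: V(z) ∝ ln(z/z₀), so V₂/V₁ = ln(z₂/z₀) / ln(z₁/z₀).
ln(47.0/0.18) = 5.5649, ln(10.0/0.18) = 4.0174
V₂ = 15.4 × 5.5649/4.0174 = 15.4 × 1.3852 = 21.3323 m/s

21.3 m/s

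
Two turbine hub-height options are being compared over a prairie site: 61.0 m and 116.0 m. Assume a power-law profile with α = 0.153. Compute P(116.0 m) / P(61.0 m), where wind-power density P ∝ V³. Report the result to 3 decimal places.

Speed ratio: V_B/V_A = (z_B/z_A)^α = (116.0/61.0)^0.153 = (1.9016)^0.153 = 1.10333
Power-density ratio: P_B/P_A = (V_B/V_A)³ = (1.10333)³ = 1.34314

1.343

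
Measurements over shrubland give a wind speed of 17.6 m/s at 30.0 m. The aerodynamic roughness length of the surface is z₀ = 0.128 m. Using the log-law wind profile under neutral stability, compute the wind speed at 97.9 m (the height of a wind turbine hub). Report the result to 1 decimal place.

21.4 m/s

Log law: V(z) ∝ ln(z/z₀), so V₂/V₁ = ln(z₂/z₀) / ln(z₁/z₀).
ln(97.9/0.128) = 6.6397, ln(30.0/0.128) = 5.4569
V₂ = 17.6 × 6.6397/5.4569 = 17.6 × 1.2167 = 21.4147 m/s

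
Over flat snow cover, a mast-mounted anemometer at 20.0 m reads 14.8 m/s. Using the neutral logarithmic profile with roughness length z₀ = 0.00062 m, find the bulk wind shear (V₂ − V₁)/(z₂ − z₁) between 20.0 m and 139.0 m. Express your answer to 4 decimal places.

Log law: V₂ = V₁ · ln(z₂/z₀)/ln(z₁/z₀) = 14.8 × 12.3203/10.3815 = 17.5639 m/s
ΔV/Δz = (17.5639 − 14.8)/(139.0 − 20.0) = 2.7639/119.0000 = 0.02323 m/s/m

0.0232 m/s/m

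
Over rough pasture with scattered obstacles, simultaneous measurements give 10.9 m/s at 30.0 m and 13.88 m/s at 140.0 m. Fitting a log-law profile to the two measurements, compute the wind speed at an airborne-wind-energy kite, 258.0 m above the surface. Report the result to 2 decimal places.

Log law: V ∝ ln(z/z₀). From the pair, with r = V₁/V₂ = 0.78530,
ln z₀ = (ln z₁ − r·ln z₂)/(1 − r) = (3.4012 − 0.78530×4.9416)/0.21470 = -2.2333 → z₀ = 0.1072 m
V₃ = V₁ · ln(z₃/z₀)/ln(z₁/z₀) = 10.9 × 7.7863/5.6345 = 15.0626 m/s

15.06 m/s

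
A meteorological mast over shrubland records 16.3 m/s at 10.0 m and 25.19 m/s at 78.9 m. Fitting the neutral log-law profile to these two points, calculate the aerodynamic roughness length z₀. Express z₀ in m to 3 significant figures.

z₀ ≈ 0.227 m

Log law: V(z) ∝ ln(z/z₀). With r = V₁/V₂ = 16.3/25.19 = 0.64708,
r · ln(z₂/z₀) = ln(z₁/z₀) ⇒ ln z₀ = (ln z₁ − r·ln z₂)/(1 − r)
ln z₀ = (2.30259 − 0.64708×4.36818) / 0.35292 = -1.4847
z₀ = exp(-1.4847) = 0.2266 m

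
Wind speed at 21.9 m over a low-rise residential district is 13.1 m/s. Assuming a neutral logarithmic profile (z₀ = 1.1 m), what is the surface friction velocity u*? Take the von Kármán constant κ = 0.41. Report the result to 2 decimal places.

Log law: V(z) = (u*/κ) · ln(z/z₀) ⇒ u* = κ · V / ln(z/z₀)
u* = 0.41 × 13.1 / ln(21.9/1.1) = 0.41 × 13.1 / 2.9912
   = 5.3710 / 2.9912 = 1.7956 m/s

u* ≈ 1.80 m/s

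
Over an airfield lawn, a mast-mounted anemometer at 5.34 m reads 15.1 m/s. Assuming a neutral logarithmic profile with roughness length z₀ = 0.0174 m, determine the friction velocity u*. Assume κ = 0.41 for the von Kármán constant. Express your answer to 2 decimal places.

u* ≈ 1.08 m/s

Log law: V(z) = (u*/κ) · ln(z/z₀) ⇒ u* = κ · V / ln(z/z₀)
u* = 0.41 × 15.1 / ln(5.34/0.0174) = 0.41 × 15.1 / 5.7265
   = 6.1910 / 5.7265 = 1.0811 m/s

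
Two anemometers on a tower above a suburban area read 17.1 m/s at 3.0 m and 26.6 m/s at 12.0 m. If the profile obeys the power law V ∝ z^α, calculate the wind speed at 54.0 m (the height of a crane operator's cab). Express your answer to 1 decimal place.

First find α: α = ln(V₂/V₁)/ln(z₂/z₁) = ln(26.6/17.1)/ln(12.0/3.0) = 0.44183/1.38629 = 0.3187
Extrapolate from 12.0 m to 54.0 m: V₃ = 26.6 × (54.0/12.0)^0.3187 = 26.6 × 1.6151 = 42.9606 m/s

43.0 m/s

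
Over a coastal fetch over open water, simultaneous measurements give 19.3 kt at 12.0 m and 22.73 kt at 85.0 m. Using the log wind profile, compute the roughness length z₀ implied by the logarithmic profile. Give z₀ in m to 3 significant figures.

Log law: V(z) ∝ ln(z/z₀). With r = V₁/V₂ = 19.3/22.73 = 0.84910,
r · ln(z₂/z₀) = ln(z₁/z₀) ⇒ ln z₀ = (ln z₁ − r·ln z₂)/(1 − r)
ln z₀ = (2.48491 − 0.84910×4.44265) / 0.15090 = -8.5310
z₀ = exp(-8.5310) = 0.0001973 m

z₀ ≈ 0.000197 m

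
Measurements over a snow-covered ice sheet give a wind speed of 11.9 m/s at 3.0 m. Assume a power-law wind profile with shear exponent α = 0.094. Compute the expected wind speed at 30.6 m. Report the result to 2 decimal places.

14.80 m/s

Power-law profile: V₂ = V₁ · (z₂/z₁)^α
V₂ = 11.9 × (30.6/3.0)^0.094 = 11.9 × (10.2000)^0.094
    = 11.9 × 1.2440 = 14.8032 m/s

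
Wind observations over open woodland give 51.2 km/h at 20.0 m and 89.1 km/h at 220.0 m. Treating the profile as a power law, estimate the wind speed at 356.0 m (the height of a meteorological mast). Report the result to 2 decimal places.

First find α: α = ln(V₂/V₁)/ln(z₂/z₁) = ln(89.1/51.2)/ln(220.0/20.0) = 0.55402/2.39790 = 0.2310
Extrapolate from 220.0 m to 356.0 m: V₃ = 89.1 × (356.0/220.0)^0.2310 = 89.1 × 1.1176 = 99.5800 km/h

99.58 km/h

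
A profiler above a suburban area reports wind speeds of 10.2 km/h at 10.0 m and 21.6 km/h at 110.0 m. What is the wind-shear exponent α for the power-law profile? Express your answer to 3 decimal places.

α ≈ 0.313

Power law: V₂/V₁ = (z₂/z₁)^α ⇒ α = ln(V₂/V₁) / ln(z₂/z₁)
α = ln(21.6/10.2) / ln(110.0/10.0) = ln(2.1176) / ln(11.0000)
  = 0.75031 / 2.39790 = 0.31290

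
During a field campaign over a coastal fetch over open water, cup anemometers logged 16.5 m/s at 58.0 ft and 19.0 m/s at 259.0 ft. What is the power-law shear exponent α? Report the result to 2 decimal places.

Power law: V₂/V₁ = (z₂/z₁)^α ⇒ α = ln(V₂/V₁) / ln(z₂/z₁)
α = ln(19.0/16.5) / ln(259.0/58.0) = ln(1.1515) / ln(4.4655)
  = 0.14108 / 1.49639 = 0.09428

α ≈ 0.09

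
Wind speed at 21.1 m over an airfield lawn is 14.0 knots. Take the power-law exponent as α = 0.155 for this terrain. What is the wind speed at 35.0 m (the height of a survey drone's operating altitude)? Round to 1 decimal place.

Power-law profile: V₂ = V₁ · (z₂/z₁)^α
V₂ = 14.0 × (35.0/21.1)^0.155 = 14.0 × (1.6588)^0.155
    = 14.0 × 1.0816 = 15.1424 knots

15.1 knots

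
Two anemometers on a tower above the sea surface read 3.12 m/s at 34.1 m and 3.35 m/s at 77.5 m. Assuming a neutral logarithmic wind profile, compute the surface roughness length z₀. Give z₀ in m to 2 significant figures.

z₀ ≈ 0.00050 m

Log law: V(z) ∝ ln(z/z₀). With r = V₁/V₂ = 3.12/3.35 = 0.93134,
r · ln(z₂/z₀) = ln(z₁/z₀) ⇒ ln z₀ = (ln z₁ − r·ln z₂)/(1 − r)
ln z₀ = (3.52930 − 0.93134×4.35028) / 0.06866 = -7.6075
z₀ = exp(-7.6075) = 0.0004967 m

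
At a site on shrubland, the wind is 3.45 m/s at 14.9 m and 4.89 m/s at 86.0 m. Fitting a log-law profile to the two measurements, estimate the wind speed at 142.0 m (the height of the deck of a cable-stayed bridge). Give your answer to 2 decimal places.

Log law: V ∝ ln(z/z₀). From the pair, with r = V₁/V₂ = 0.70552,
ln z₀ = (ln z₁ − r·ln z₂)/(1 − r) = (2.7014 − 0.70552×4.4543)/0.29448 = -1.4985 → z₀ = 0.2235 m
V₃ = V₁ · ln(z₃/z₀)/ln(z₁/z₀) = 3.45 × 6.4543/4.1999 = 5.3019 m/s

5.30 m/s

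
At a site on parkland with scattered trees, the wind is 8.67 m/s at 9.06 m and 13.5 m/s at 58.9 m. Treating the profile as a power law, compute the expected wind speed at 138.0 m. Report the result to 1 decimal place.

16.5 m/s

First find α: α = ln(V₂/V₁)/ln(z₂/z₁) = ln(13.5/8.67)/ln(58.9/9.06) = 0.44282/1.87197 = 0.2366
Extrapolate from 58.9 m to 138.0 m: V₃ = 13.5 × (138.0/58.9)^0.2366 = 13.5 × 1.2231 = 16.5121 m/s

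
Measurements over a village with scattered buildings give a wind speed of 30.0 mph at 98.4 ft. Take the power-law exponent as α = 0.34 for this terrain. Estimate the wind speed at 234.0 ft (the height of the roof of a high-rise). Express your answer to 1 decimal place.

40.3 mph

Power-law profile: V₂ = V₁ · (z₂/z₁)^α
V₂ = 30.0 × (234.0/98.4)^0.34 = 30.0 × (2.3780)^0.34
    = 30.0 × 1.3425 = 40.2751 mph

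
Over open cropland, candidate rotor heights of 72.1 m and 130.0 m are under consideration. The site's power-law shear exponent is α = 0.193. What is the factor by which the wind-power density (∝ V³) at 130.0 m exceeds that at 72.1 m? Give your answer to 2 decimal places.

Speed ratio: V_B/V_A = (z_B/z_A)^α = (130.0/72.1)^0.193 = (1.8031)^0.193 = 1.12049
Power-density ratio: P_B/P_A = (V_B/V_A)³ = (1.12049)³ = 1.40679

1.41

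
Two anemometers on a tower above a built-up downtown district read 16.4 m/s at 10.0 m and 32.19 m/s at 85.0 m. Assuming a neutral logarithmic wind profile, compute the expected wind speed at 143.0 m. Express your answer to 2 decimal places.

36.03 m/s

Log law: V ∝ ln(z/z₀). From the pair, with r = V₁/V₂ = 0.50947,
ln z₀ = (ln z₁ − r·ln z₂)/(1 − r) = (2.3026 − 0.50947×4.4427)/0.49053 = 0.0798 → z₀ = 1.083 m
V₃ = V₁ · ln(z₃/z₀)/ln(z₁/z₀) = 16.4 × 4.8830/2.2227 = 36.0281 m/s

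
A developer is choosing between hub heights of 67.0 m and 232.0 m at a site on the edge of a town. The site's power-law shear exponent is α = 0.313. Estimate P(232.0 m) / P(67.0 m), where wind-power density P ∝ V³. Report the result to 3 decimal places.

Speed ratio: V_B/V_A = (z_B/z_A)^α = (232.0/67.0)^0.313 = (3.4627)^0.313 = 1.47515
Power-density ratio: P_B/P_A = (V_B/V_A)³ = (1.47515)³ = 3.21003

3.210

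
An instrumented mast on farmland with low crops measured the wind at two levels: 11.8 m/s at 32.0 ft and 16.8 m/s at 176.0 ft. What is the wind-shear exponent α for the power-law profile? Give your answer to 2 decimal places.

Power law: V₂/V₁ = (z₂/z₁)^α ⇒ α = ln(V₂/V₁) / ln(z₂/z₁)
α = ln(16.8/11.8) / ln(176.0/32.0) = ln(1.4237) / ln(5.5000)
  = 0.35328 / 1.70475 = 0.20723

α ≈ 0.21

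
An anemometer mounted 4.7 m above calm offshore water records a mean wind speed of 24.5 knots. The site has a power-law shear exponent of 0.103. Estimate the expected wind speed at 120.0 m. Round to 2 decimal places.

Power-law profile: V₂ = V₁ · (z₂/z₁)^α
V₂ = 24.5 × (120.0/4.7)^0.103 = 24.5 × (25.5319)^0.103
    = 24.5 × 1.3961 = 34.2055 knots

34.21 knots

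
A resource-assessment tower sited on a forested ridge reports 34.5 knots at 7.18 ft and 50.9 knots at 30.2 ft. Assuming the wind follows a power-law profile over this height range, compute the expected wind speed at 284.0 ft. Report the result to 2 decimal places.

93.37 knots

First find α: α = ln(V₂/V₁)/ln(z₂/z₁) = ln(50.9/34.5)/ln(30.2/7.18) = 0.38890/1.43654 = 0.2707
Extrapolate from 30.2 ft to 284.0 ft: V₃ = 50.9 × (284.0/30.2)^0.2707 = 50.9 × 1.8344 = 93.3715 knots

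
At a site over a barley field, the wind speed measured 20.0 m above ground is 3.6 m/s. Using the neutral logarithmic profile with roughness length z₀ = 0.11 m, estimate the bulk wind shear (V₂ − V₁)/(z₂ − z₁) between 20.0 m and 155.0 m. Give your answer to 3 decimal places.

Log law: V₂ = V₁ · ln(z₂/z₀)/ln(z₁/z₀) = 3.6 × 7.2507/5.2030 = 5.0168 m/s
ΔV/Δz = (5.0168 − 3.6)/(155.0 − 20.0) = 1.4168/135.0000 = 0.01049 m/s/m

0.010 m/s/m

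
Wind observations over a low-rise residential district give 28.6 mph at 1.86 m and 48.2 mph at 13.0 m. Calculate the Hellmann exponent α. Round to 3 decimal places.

α ≈ 0.268

Power law: V₂/V₁ = (z₂/z₁)^α ⇒ α = ln(V₂/V₁) / ln(z₂/z₁)
α = ln(48.2/28.6) / ln(13.0/1.86) = ln(1.6853) / ln(6.9892)
  = 0.52195 / 1.94437 = 0.26844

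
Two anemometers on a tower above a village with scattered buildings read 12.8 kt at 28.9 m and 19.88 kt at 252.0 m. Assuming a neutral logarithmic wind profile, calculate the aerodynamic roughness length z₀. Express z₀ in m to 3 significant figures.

z₀ ≈ 0.576 m

Log law: V(z) ∝ ln(z/z₀). With r = V₁/V₂ = 12.8/19.88 = 0.64386,
r · ln(z₂/z₀) = ln(z₁/z₀) ⇒ ln z₀ = (ln z₁ − r·ln z₂)/(1 − r)
ln z₀ = (3.36384 − 0.64386×5.52943) / 0.35614 = -0.5513
z₀ = exp(-0.5513) = 0.5762 m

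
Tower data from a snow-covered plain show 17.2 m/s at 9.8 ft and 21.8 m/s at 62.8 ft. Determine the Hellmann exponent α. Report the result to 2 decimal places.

α ≈ 0.13

Power law: V₂/V₁ = (z₂/z₁)^α ⇒ α = ln(V₂/V₁) / ln(z₂/z₁)
α = ln(21.8/17.2) / ln(62.8/9.8) = ln(1.2674) / ln(6.4082)
  = 0.23700 / 1.85757 = 0.12759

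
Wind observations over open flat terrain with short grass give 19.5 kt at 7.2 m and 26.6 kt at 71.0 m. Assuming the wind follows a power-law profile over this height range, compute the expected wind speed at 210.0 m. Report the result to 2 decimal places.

First find α: α = ln(V₂/V₁)/ln(z₂/z₁) = ln(26.6/19.5)/ln(71.0/7.2) = 0.31050/2.28860 = 0.1357
Extrapolate from 71.0 m to 210.0 m: V₃ = 26.6 × (210.0/71.0)^0.1357 = 26.6 × 1.1585 = 30.8161 kt

30.82 kt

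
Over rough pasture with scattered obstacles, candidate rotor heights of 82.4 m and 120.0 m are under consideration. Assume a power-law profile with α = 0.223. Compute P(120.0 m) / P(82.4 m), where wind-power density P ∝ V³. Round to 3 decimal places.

1.286

Speed ratio: V_B/V_A = (z_B/z_A)^α = (120.0/82.4)^0.223 = (1.4563)^0.223 = 1.08744
Power-density ratio: P_B/P_A = (V_B/V_A)³ = (1.08744)³ = 1.28593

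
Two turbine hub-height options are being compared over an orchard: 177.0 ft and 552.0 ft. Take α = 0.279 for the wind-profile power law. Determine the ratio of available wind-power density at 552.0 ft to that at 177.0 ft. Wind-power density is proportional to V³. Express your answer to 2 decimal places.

2.59

Speed ratio: V_B/V_A = (z_B/z_A)^α = (552.0/177.0)^0.279 = (3.1186)^0.279 = 1.37346
Power-density ratio: P_B/P_A = (V_B/V_A)³ = (1.37346)³ = 2.59089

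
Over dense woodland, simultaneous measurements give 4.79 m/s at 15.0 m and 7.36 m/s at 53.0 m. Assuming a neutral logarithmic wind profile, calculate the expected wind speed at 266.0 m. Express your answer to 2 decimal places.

10.64 m/s

Log law: V ∝ ln(z/z₀). From the pair, with r = V₁/V₂ = 0.65082,
ln z₀ = (ln z₁ − r·ln z₂)/(1 − r) = (2.7081 − 0.65082×3.9703)/0.34918 = 0.3555 → z₀ = 1.427 m
V₃ = V₁ · ln(z₃/z₀)/ln(z₁/z₀) = 4.79 × 5.2280/2.3526 = 10.6446 m/s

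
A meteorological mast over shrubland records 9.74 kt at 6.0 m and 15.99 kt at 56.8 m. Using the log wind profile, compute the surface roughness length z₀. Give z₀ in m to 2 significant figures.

z₀ ≈ 0.18 m

Log law: V(z) ∝ ln(z/z₀). With r = V₁/V₂ = 9.74/15.99 = 0.60913,
r · ln(z₂/z₀) = ln(z₁/z₀) ⇒ ln z₀ = (ln z₁ − r·ln z₂)/(1 − r)
ln z₀ = (1.79176 − 0.60913×4.03954) / 0.39087 = -1.7112
z₀ = exp(-1.7112) = 0.1807 m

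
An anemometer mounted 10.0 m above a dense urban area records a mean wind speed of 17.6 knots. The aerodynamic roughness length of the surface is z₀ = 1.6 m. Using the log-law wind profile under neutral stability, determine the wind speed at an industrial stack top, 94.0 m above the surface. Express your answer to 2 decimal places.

Log law: V(z) ∝ ln(z/z₀), so V₂/V₁ = ln(z₂/z₀) / ln(z₁/z₀).
ln(94.0/1.6) = 4.0733, ln(10.0/1.6) = 1.8326
V₂ = 17.6 × 4.0733/1.8326 = 17.6 × 2.2227 = 39.1196 knots

39.12 knots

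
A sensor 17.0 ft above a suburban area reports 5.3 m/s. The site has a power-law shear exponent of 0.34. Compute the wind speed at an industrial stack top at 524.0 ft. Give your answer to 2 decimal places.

Power-law profile: V₂ = V₁ · (z₂/z₁)^α
V₂ = 5.3 × (524.0/17.0)^0.34 = 5.3 × (30.8235)^0.34
    = 5.3 × 3.2079 = 17.0018 m/s

17.00 m/s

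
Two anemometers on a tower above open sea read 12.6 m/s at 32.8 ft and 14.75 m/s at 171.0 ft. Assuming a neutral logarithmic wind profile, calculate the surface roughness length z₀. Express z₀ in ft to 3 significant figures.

z₀ ≈ 0.00206 ft

Log law: V(z) ∝ ln(z/z₀). With r = V₁/V₂ = 12.6/14.75 = 0.85424,
r · ln(z₂/z₀) = ln(z₁/z₀) ⇒ ln z₀ = (ln z₁ − r·ln z₂)/(1 − r)
ln z₀ = (3.49043 − 0.85424×5.14166) / 0.14576 = -6.1866
z₀ = exp(-6.1866) = 0.002057 ft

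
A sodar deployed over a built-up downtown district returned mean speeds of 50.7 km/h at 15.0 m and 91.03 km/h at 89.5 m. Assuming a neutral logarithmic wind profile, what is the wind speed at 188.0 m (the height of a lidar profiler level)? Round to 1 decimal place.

Log law: V ∝ ln(z/z₀). From the pair, with r = V₁/V₂ = 0.55696,
ln z₀ = (ln z₁ − r·ln z₂)/(1 − r) = (2.7081 − 0.55696×4.4942)/0.44304 = 0.4626 → z₀ = 1.588 m
V₃ = V₁ · ln(z₃/z₀)/ln(z₁/z₀) = 50.7 × 4.7739/2.2455 = 107.7881 km/h

107.8 km/h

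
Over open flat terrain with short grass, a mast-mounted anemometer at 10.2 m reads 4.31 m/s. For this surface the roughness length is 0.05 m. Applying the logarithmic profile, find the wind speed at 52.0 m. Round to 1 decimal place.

5.6 m/s

Log law: V(z) ∝ ln(z/z₀), so V₂/V₁ = ln(z₂/z₀) / ln(z₁/z₀).
ln(52.0/0.05) = 6.9470, ln(10.2/0.05) = 5.3181
V₂ = 4.31 × 6.9470/5.3181 = 4.31 × 1.3063 = 5.6301 m/s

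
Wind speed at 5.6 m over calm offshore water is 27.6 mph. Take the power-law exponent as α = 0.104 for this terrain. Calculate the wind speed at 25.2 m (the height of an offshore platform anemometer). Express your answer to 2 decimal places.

Power-law profile: V₂ = V₁ · (z₂/z₁)^α
V₂ = 27.6 × (25.2/5.6)^0.104 = 27.6 × (4.5000)^0.104
    = 27.6 × 1.1693 = 32.2733 mph

32.27 mph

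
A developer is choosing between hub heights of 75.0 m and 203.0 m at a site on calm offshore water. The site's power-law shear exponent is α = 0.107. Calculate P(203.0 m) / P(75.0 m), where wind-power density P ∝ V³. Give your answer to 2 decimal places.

Speed ratio: V_B/V_A = (z_B/z_A)^α = (203.0/75.0)^0.107 = (2.7067)^0.107 = 1.11242
Power-density ratio: P_B/P_A = (V_B/V_A)³ = (1.11242)³ = 1.37661

1.38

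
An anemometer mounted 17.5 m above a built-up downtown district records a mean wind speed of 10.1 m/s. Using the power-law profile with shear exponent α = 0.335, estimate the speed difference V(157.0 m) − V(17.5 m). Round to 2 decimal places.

Power law: V₂ = V₁ · (z₂/z₁)^α = 10.1 × (8.9714)^0.335 = 21.0635 m/s
ΔV = 21.0635 − 10.1 = 10.9635 m/s

10.96 m/s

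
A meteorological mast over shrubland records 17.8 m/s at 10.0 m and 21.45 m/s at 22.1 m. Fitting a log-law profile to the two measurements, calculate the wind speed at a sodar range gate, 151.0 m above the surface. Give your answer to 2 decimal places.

30.30 m/s

Log law: V ∝ ln(z/z₀). From the pair, with r = V₁/V₂ = 0.82984,
ln z₀ = (ln z₁ − r·ln z₂)/(1 − r) = (2.3026 − 0.82984×3.0956)/0.17016 = -1.5646 → z₀ = 0.2092 m
V₃ = V₁ · ln(z₃/z₀)/ln(z₁/z₀) = 17.8 × 6.5819/3.8672 = 30.2952 m/s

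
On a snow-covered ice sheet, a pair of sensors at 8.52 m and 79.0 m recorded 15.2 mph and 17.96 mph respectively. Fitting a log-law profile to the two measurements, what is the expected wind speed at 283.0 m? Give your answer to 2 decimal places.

19.54 mph

Log law: V ∝ ln(z/z₀). From the pair, with r = V₁/V₂ = 0.84633,
ln z₀ = (ln z₁ − r·ln z₂)/(1 − r) = (2.1424 − 0.84633×4.3694)/0.15367 = -10.1224 → z₀ = 0.00004017 m
V₃ = V₁ · ln(z₃/z₀)/ln(z₁/z₀) = 15.2 × 15.7678/12.2648 = 19.5414 mph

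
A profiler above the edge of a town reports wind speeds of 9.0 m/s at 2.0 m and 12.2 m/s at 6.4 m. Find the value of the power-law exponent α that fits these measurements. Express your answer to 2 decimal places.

Power law: V₂/V₁ = (z₂/z₁)^α ⇒ α = ln(V₂/V₁) / ln(z₂/z₁)
α = ln(12.2/9.0) / ln(6.4/2.0) = ln(1.3556) / ln(3.2000)
  = 0.30421 / 1.16315 = 0.26154

α ≈ 0.26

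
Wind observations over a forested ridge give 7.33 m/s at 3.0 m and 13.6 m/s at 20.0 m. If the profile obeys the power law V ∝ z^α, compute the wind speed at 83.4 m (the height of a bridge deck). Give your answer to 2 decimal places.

21.66 m/s

First find α: α = ln(V₂/V₁)/ln(z₂/z₁) = ln(13.6/7.33)/ln(20.0/3.0) = 0.61809/1.89712 = 0.3258
Extrapolate from 20.0 m to 83.4 m: V₃ = 13.6 × (83.4/20.0)^0.3258 = 13.6 × 1.5924 = 21.6563 m/s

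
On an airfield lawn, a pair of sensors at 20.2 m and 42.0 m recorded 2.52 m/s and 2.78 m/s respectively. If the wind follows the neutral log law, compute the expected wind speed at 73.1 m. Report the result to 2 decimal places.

Log law: V ∝ ln(z/z₀). From the pair, with r = V₁/V₂ = 0.90647,
ln z₀ = (ln z₁ − r·ln z₂)/(1 − r) = (3.0057 − 0.90647×3.7377)/0.09353 = -4.0890 → z₀ = 0.01676 m
V₃ = V₁ · ln(z₃/z₀)/ln(z₁/z₀) = 2.52 × 8.3808/7.0946 = 2.9768 m/s

2.98 m/s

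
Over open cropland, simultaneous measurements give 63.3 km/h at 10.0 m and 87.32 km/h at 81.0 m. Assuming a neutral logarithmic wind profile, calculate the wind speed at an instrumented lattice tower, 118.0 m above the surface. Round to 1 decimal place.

Log law: V ∝ ln(z/z₀). From the pair, with r = V₁/V₂ = 0.72492,
ln z₀ = (ln z₁ − r·ln z₂)/(1 − r) = (2.3026 − 0.72492×4.3944)/0.27508 = -3.2101 → z₀ = 0.04035 m
V₃ = V₁ · ln(z₃/z₀)/ln(z₁/z₀) = 63.3 × 7.9808/5.5127 = 91.6402 km/h

91.6 km/h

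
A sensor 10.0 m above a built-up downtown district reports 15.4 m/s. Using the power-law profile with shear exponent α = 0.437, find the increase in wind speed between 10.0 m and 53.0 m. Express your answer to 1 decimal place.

Power law: V₂ = V₁ · (z₂/z₁)^α = 15.4 × (5.3000)^0.437 = 31.9175 m/s
ΔV = 31.9175 − 15.4 = 16.5175 m/s

16.5 m/s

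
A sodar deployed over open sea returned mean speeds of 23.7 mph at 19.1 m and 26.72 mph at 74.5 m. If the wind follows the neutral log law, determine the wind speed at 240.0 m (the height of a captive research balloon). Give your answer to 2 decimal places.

29.32 mph

Log law: V ∝ ln(z/z₀). From the pair, with r = V₁/V₂ = 0.88698,
ln z₀ = (ln z₁ − r·ln z₂)/(1 − r) = (2.9497 − 0.88698×4.3108)/0.11302 = -7.7319 → z₀ = 0.0004386 m
V₃ = V₁ · ln(z₃/z₀)/ln(z₁/z₀) = 23.7 × 13.2125/10.6816 = 29.3156 mph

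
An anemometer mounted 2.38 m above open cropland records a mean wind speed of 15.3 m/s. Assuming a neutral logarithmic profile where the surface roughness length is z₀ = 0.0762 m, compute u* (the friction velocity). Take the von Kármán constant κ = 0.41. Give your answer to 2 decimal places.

Log law: V(z) = (u*/κ) · ln(z/z₀) ⇒ u* = κ · V / ln(z/z₀)
u* = 0.41 × 15.3 / ln(2.38/0.0762) = 0.41 × 15.3 / 3.4415
   = 6.2730 / 3.4415 = 1.8228 m/s

u* ≈ 1.82 m/s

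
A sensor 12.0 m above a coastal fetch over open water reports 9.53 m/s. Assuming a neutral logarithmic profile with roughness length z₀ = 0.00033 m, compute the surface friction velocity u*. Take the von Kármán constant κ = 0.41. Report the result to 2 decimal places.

Log law: V(z) = (u*/κ) · ln(z/z₀) ⇒ u* = κ · V / ln(z/z₀)
u* = 0.41 × 9.53 / ln(12.0/0.00033) = 0.41 × 9.53 / 10.5013
   = 3.9073 / 10.5013 = 0.3721 m/s

u* ≈ 0.37 m/s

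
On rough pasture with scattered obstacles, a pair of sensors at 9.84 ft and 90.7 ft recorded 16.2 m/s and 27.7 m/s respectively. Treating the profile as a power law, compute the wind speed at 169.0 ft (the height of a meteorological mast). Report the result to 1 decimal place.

32.2 m/s

First find α: α = ln(V₂/V₁)/ln(z₂/z₁) = ln(27.7/16.2)/ln(90.7/9.84) = 0.53642/2.22110 = 0.2415
Extrapolate from 90.7 ft to 169.0 ft: V₃ = 27.7 × (169.0/90.7)^0.2415 = 27.7 × 1.1622 = 32.1925 m/s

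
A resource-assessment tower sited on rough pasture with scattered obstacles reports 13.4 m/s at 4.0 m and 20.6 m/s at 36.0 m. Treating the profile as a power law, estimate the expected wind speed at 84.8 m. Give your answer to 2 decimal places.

First find α: α = ln(V₂/V₁)/ln(z₂/z₁) = ln(20.6/13.4)/ln(36.0/4.0) = 0.43004/2.19722 = 0.1957
Extrapolate from 36.0 m to 84.8 m: V₃ = 20.6 × (84.8/36.0)^0.1957 = 20.6 × 1.1826 = 24.3609 m/s

24.36 m/s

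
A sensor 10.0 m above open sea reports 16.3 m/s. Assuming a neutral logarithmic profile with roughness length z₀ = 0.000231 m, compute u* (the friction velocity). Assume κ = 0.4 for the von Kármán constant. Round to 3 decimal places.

Log law: V(z) = (u*/κ) · ln(z/z₀) ⇒ u* = κ · V / ln(z/z₀)
u* = 0.4 × 16.3 / ln(10.0/0.000231) = 0.4 × 16.3 / 10.6757
   = 6.5200 / 10.6757 = 0.6107 m/s

u* ≈ 0.611 m/s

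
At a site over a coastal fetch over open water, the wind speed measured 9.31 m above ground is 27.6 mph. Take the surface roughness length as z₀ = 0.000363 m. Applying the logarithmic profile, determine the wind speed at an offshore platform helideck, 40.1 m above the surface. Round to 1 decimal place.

Log law: V(z) ∝ ln(z/z₀), so V₂/V₁ = ln(z₂/z₀) / ln(z₁/z₀).
ln(40.1/0.000363) = 11.6125, ln(9.31/0.000363) = 10.1522
V₂ = 27.6 × 11.6125/10.1522 = 27.6 × 1.1438 = 31.5700 mph

31.6 mph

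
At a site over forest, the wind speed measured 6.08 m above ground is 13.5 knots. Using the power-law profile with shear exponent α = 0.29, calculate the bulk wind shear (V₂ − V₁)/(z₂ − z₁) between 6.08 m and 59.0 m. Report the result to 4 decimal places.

0.2380 knots/m

Power law: V₂ = V₁ · (z₂/z₁)^α = 13.5 × (9.7039)^0.29 = 26.0945 knots
ΔV/Δz = (26.0945 − 13.5)/(59.0 − 6.08) = 12.5945/52.9200 = 0.23799 knots/m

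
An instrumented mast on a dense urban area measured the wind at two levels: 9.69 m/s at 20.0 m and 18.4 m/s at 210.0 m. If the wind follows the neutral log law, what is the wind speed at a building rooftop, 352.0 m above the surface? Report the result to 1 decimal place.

20.3 m/s

Log law: V ∝ ln(z/z₀). From the pair, with r = V₁/V₂ = 0.52663,
ln z₀ = (ln z₁ − r·ln z₂)/(1 − r) = (2.9957 − 0.52663×5.3471)/0.47337 = 0.3798 → z₀ = 1.462 m
V₃ = V₁ · ln(z₃/z₀)/ln(z₁/z₀) = 9.69 × 5.4838/2.6159 = 20.3133 m/s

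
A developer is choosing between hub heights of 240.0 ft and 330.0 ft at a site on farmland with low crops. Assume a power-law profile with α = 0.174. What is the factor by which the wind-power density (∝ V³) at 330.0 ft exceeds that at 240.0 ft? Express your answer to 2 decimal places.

1.18

Speed ratio: V_B/V_A = (z_B/z_A)^α = (330.0/240.0)^0.174 = (1.3750)^0.174 = 1.05697
Power-density ratio: P_B/P_A = (V_B/V_A)³ = (1.05697)³ = 1.18085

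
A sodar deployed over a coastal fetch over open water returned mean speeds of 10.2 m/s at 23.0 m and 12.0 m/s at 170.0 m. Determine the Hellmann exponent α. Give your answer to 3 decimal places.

Power law: V₂/V₁ = (z₂/z₁)^α ⇒ α = ln(V₂/V₁) / ln(z₂/z₁)
α = ln(12.0/10.2) / ln(170.0/23.0) = ln(1.1765) / ln(7.3913)
  = 0.16252 / 2.00030 = 0.08125

α ≈ 0.081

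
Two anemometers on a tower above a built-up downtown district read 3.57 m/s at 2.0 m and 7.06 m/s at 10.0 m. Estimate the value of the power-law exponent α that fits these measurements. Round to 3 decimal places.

α ≈ 0.424

Power law: V₂/V₁ = (z₂/z₁)^α ⇒ α = ln(V₂/V₁) / ln(z₂/z₁)
α = ln(7.06/3.57) / ln(10.0/2.0) = ln(1.9776) / ln(5.0000)
  = 0.68188 / 1.60944 = 0.42368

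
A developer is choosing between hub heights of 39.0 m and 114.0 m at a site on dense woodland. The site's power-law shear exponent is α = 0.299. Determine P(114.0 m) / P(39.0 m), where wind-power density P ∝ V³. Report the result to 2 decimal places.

Speed ratio: V_B/V_A = (z_B/z_A)^α = (114.0/39.0)^0.299 = (2.9231)^0.299 = 1.37812
Power-density ratio: P_B/P_A = (V_B/V_A)³ = (1.37812)³ = 2.61733

2.62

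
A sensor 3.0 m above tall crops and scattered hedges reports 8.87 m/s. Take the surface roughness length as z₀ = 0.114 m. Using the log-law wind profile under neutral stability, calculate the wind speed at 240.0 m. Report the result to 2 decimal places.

Log law: V(z) ∝ ln(z/z₀), so V₂/V₁ = ln(z₂/z₀) / ln(z₁/z₀).
ln(240.0/0.114) = 7.6522, ln(3.0/0.114) = 3.2702
V₂ = 8.87 × 7.6522/3.2702 = 8.87 × 2.3400 = 20.7558 m/s

20.76 m/s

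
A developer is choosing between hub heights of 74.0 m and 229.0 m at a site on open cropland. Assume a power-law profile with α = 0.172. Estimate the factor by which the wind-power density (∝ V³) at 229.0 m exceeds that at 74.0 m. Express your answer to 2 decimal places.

1.79

Speed ratio: V_B/V_A = (z_B/z_A)^α = (229.0/74.0)^0.172 = (3.0946)^0.172 = 1.21446
Power-density ratio: P_B/P_A = (V_B/V_A)³ = (1.21446)³ = 1.79123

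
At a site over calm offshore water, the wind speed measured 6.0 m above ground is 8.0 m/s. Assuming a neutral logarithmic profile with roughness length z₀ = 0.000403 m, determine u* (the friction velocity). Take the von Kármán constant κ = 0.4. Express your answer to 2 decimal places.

u* ≈ 0.33 m/s

Log law: V(z) = (u*/κ) · ln(z/z₀) ⇒ u* = κ · V / ln(z/z₀)
u* = 0.4 × 8.0 / ln(6.0/0.000403) = 0.4 × 8.0 / 9.6083
   = 3.2000 / 9.6083 = 0.3330 m/s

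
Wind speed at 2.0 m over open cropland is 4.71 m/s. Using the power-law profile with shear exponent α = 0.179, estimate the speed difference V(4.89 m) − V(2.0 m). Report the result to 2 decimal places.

0.82 m/s

Power law: V₂ = V₁ · (z₂/z₁)^α = 4.71 × (2.4450)^0.179 = 5.5274 m/s
ΔV = 5.5274 − 4.71 = 0.8174 m/s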